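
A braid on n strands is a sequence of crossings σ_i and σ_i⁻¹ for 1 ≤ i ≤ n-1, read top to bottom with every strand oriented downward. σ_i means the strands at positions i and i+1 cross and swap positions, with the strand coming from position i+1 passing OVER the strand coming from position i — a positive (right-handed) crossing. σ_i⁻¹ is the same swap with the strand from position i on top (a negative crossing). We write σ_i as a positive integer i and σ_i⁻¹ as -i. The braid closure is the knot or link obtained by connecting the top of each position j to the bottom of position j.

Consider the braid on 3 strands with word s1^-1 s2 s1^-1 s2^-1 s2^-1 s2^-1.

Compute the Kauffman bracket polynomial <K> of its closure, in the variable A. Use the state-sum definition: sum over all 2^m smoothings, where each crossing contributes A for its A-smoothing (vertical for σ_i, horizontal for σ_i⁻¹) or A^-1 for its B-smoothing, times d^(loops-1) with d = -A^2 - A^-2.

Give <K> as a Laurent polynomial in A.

-A^12 + A^8 - A^4 + 2 - A^-4 + A^-8

Derivation:
Braid: s1^-1 s2 s1^-1 s2^-1 s2^-1 s2^-1 on 3 strands, 6 crossings.
Writhe w = (#positive) - (#negative) = 1 - 5 = -4.
Enumerate smoothing states for the bracket polynomial. There are 2^6 = 64 states.
Each crossing splits two ways (0=vertical, 1=horizontal). The state's weight is A^(#A-smoothings - #B-smoothings) * d^(loops - 1).
Tabulate the states by total A-exponent and number of loops L (A-exp: L × count):
  A^6: L=4 ×1
  A^4: L=3 ×6
  A^2: L=2 ×12, L=4 ×3
  A^0: L=1 ×9, L=3 ×10, L=5 ×1
  A^-2: L=2 ×12, L=4 ×3
  A^-4: L=1 ×2, L=3 ×4
  A^-6: L=2 ×1
Each group contributes A^e * Σ count * d^(L-1):
Powers of d = -A^2 - A^-2: d^2 = A^4 + 2 + A^-4; d^3 = -A^6 - 3*A^2 - 3*A^-2 - A^-6; d^4 = A^8 + 4*A^4 + 6 + 4*A^-4 + A^-8.
  A^6 * (d^3) = -A^12 - 3*A^8 - 3*A^4 - 1
  A^4 * (6*d^2) = 6*A^8 + 12*A^4 + 6
  A^2 * (12*d + 3*d^3) = -3*A^8 - 21*A^4 - 21 - 3*A^-4
  A^0 * (9 + 10*d^2 + d^4) = A^8 + 14*A^4 + 35 + 14*A^-4 + A^-8
  A^-2 * (12*d + 3*d^3) = -3*A^4 - 21 - 21*A^-4 - 3*A^-8
  A^-4 * (2 + 4*d^2) = 4 + 10*A^-4 + 4*A^-8
  A^-6 * (d) = -A^-4 - A^-8
Summing the groups: <K> = -A^12 + A^8 - A^4 + 2 - A^-4 + A^-8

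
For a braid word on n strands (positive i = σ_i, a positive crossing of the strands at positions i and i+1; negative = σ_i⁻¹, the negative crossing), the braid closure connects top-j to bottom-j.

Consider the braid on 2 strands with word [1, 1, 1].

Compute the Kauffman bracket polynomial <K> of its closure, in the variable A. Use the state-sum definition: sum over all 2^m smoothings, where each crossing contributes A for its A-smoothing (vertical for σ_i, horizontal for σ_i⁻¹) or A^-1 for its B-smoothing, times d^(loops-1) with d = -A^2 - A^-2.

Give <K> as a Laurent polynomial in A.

-A^5 - A^-3 + A^-7

Derivation:
Braid: s1 s1 s1 on 2 strands, 3 crossings.
Writhe w = (#positive) - (#negative) = 3 - 0 = 3.
Computing the Kauffman bracket via state sum. There are 2^3 = 8 states.
For each crossing: s=0 is the vertical smoothing, s=1 horizontal. Crossing k contributes A^(sign_k * (1 - 2*s_k)); loop factor d = -A^2 - A^-2.
  state 000: A-exp=+3, loops=2, term = A^3 * d^1
  state 001: A-exp=+1, loops=1, term = A^1 * d^0
  state 010: A-exp=+1, loops=1, term = A^1 * d^0
  state 011: A-exp=-1, loops=2, term = A^-1 * d^1
  state 100: A-exp=+1, loops=1, term = A^1 * d^0
  state 101: A-exp=-1, loops=2, term = A^-1 * d^1
  state 110: A-exp=-1, loops=2, term = A^-1 * d^1
  state 111: A-exp=-3, loops=3, term = A^-3 * d^2
Collect the terms by A-exponent (count of states per loop number):
Powers of d = -A^2 - A^-2: d^2 = A^4 + 2 + A^-4.
  A^3 * (d) = -A^5 - A
  A^1 * (3) = 3*A
  A^-1 * (3*d) = -3*A - 3*A^-3
  A^-3 * (d^2) = A + 2*A^-3 + A^-7
Summing the groups: <K> = -A^5 - A^-3 + A^-7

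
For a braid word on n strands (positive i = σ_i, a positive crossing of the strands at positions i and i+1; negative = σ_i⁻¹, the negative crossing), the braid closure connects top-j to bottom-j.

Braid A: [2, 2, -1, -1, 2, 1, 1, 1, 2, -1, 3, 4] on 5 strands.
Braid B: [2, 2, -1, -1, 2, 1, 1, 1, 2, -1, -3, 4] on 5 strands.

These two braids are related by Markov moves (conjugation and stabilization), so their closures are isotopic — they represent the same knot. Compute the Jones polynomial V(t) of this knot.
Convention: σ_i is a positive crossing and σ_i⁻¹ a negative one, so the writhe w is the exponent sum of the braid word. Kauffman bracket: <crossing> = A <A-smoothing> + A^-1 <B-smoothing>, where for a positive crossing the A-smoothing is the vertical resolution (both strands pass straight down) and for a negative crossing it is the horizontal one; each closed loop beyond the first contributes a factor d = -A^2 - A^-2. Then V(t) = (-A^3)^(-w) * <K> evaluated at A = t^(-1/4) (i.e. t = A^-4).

-t^8 + 2*t^7 - 4*t^6 + 5*t^5 - 5*t^4 + 6*t^3 - 4*t^2 + 3*t - 1

Derivation:
Markov-equivalent braids have isotopic closures, hence identical knot invariants. Strip the Markov moves from each word to reach a common short braid β, then compute V(t) once on β.
Braid A: s2 s2 s1^-1 s1^-1 s2 s1 s1 s1 s2 s1^-1 s3 s4 on 5 strands reduces by inverse Markov moves (closure unchanged at each step):
  Destabilize: the word has the form β·s4 where s4 occurs only as the final letter (β ∈ B_4); drop it and the last strand → 4 strands.
  Destabilize: the word has the form β·s3 where s3 occurs only as the final letter (β ∈ B_3); drop it and the last strand → 3 strands.
Reduced to β = s2 s2 s1^-1 s1^-1 s2 s1 s1 s1 s2 s1^-1 on 3 strands, 10 crossings.
Braid B: s2 s2 s1^-1 s1^-1 s2 s1 s1 s1 s2 s1^-1 s3^-1 s4 on 5 strands reduces by inverse Markov moves (closure unchanged at each step):
  Destabilize: the word has the form β·s4 where s4 occurs only as the final letter (β ∈ B_4); drop it and the last strand → 4 strands.
  Destabilize: the word has the form β·s3^-1 where s3^-1 occurs only as the final letter (β ∈ B_3); drop it and the last strand → 3 strands.
Reduced to β = s2 s2 s1^-1 s1^-1 s2 s1 s1 s1 s2 s1^-1 on 3 strands, 10 crossings.
Both give the same β = s2 s2 s1^-1 s1^-1 s2 s1 s1 s1 s2 s1^-1 on 3 strands, so one state sum suffices:
Braid: s2 s2 s1^-1 s1^-1 s2 s1 s1 s1 s2 s1^-1 on 3 strands, 10 crossings.
Writhe w = (#positive) - (#negative) = 7 - 3 = 4.
Computing the Kauffman bracket via state sum. There are 2^10 = 1024 states.
For each crossing: s=0 is the vertical smoothing, s=1 horizontal. Crossing k contributes A^(sign_k * (1 - 2*s_k)); loop factor d = -A^2 - A^-2.
Tabulate the states by total A-exponent and number of loops L (A-exp: L × count):
  A^10: L=4 ×1
  A^8: L=3 ×7, L=5 ×3
  A^6: L=2 ×19, L=4 ×23, L=6 ×3
  A^4: L=1 ×20, L=3 ×75, L=5 ×24, L=7 ×1
  A^2: L=2 ×114, L=4 ×86, L=6 ×10
  A^0: L=1 ×51, L=3 ×155, L=5 ×45, L=7 ×1
  A^-2: L=2 ×102, L=4 ×98, L=6 ×10
  A^-4: L=3 ×89, L=5 ×30, L=7 ×1
  A^-6: L=4 ×41, L=6 ×4
  A^-8: L=5 ×10
  A^-10: L=6 ×1
Each group contributes A^e * Σ count * d^(L-1):
Powers of d = -A^2 - A^-2: d^2 = A^4 + 2 + A^-4; d^3 = -A^6 - 3*A^2 - 3*A^-2 - A^-6; d^4 = A^8 + 4*A^4 + 6 + 4*A^-4 + A^-8; d^5 = -A^10 - 5*A^6 - 10*A^2 - 10*A^-2 - 5*A^-6 - A^-10; d^6 = A^12 + 6*A^8 + 15*A^4 + 20 + 15*A^-4 + 6*A^-8 + A^-12.
  A^10 * (d^3) = -A^16 - 3*A^12 - 3*A^8 - A^4
  A^8 * (7*d^2 + 3*d^4) = 3*A^16 + 19*A^12 + 32*A^8 + 19*A^4 + 3
  A^6 * (19*d + 23*d^3 + 3*d^5) = -3*A^16 - 38*A^12 - 118*A^8 - 118*A^4 - 38 - 3*A^-4
  A^4 * (20 + 75*d^2 + 24*d^4 + d^6) = A^16 + 30*A^12 + 186*A^8 + 334*A^4 + 186 + 30*A^-4 + A^-8
  A^2 * (114*d + 86*d^3 + 10*d^5) = -10*A^12 - 136*A^8 - 472*A^4 - 472 - 136*A^-4 - 10*A^-8
  A^0 * (51 + 155*d^2 + 45*d^4 + d^6) = A^12 + 51*A^8 + 350*A^4 + 651 + 350*A^-4 + 51*A^-8 + A^-12
  A^-2 * (102*d + 98*d^3 + 10*d^5) = -10*A^8 - 148*A^4 - 496 - 496*A^-4 - 148*A^-8 - 10*A^-12
  A^-4 * (89*d^2 + 30*d^4 + d^6) = A^8 + 36*A^4 + 224 + 378*A^-4 + 224*A^-8 + 36*A^-12 + A^-16
  A^-6 * (41*d^3 + 4*d^5) = -4*A^4 - 61 - 163*A^-4 - 163*A^-8 - 61*A^-12 - 4*A^-16
  A^-8 * (10*d^4) = 10 + 40*A^-4 + 60*A^-8 + 40*A^-12 + 10*A^-16
  A^-10 * (d^5) = -1 - 5*A^-4 - 10*A^-8 - 10*A^-12 - 5*A^-16 - A^-20
Summing the groups: <K> = -A^12 + 3*A^8 - 4*A^4 + 6 - 5*A^-4 + 5*A^-8 - 4*A^-12 + 2*A^-16 - A^-20
Normalise by the writhe: (-A^3)^(-w) = (-A^3)^(-4) = A^-12, so f(A) = A^-12 * <K> = -1 + 3*A^-4 - 4*A^-8 + 6*A^-12 - 5*A^-16 + 5*A^-20 - 4*A^-24 + 2*A^-28 - A^-32.
Substitute A = t^(-1/4), i.e. A^e → t^(-e/4): V(t) = -t^8 + 2*t^7 - 4*t^6 + 5*t^5 - 5*t^4 + 6*t^3 - 4*t^2 + 3*t - 1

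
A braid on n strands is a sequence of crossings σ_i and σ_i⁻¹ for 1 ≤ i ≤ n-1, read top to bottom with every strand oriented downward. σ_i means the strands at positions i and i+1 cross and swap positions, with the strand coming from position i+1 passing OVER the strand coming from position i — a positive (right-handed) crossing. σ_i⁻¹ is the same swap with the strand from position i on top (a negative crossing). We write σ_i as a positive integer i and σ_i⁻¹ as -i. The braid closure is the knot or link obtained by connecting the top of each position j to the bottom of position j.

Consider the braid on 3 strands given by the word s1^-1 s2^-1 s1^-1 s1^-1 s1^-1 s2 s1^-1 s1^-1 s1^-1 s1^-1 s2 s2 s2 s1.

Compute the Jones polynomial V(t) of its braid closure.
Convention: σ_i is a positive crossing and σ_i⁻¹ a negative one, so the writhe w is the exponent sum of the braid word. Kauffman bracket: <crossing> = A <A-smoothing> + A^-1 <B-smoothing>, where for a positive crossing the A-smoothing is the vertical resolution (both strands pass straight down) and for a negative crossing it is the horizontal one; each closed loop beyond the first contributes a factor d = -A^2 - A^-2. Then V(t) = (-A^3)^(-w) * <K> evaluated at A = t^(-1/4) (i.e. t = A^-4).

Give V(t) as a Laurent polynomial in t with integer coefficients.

-t + 2 - 3*t^-1 + 6*t^-2 - 6*t^-3 + 7*t^-4 - 7*t^-5 + 6*t^-6 - 4*t^-7 + 2*t^-8 - t^-9

Derivation:
The presented braid s1^-1 s2^-1 s1^-1 s1^-1 s1^-1 s2 s1^-1 s1^-1 s1^-1 s1^-1 s2 s2 s2 s1 on 3 strands reduces by inverse Markov moves (closure unchanged at each step):
  Deconjugate: the word is γ·β·γ⁻¹ with γ = s1^-1 s2^-1 (prefix) and γ⁻¹ = s2 s1 (suffix); strip both.
Reduced to β = s1^-1 s1^-1 s1^-1 s2 s1^-1 s1^-1 s1^-1 s1^-1 s2 s2 on 3 strands, 10 crossings.
Compute on β:
Braid: s1^-1 s1^-1 s1^-1 s2 s1^-1 s1^-1 s1^-1 s1^-1 s2 s2 on 3 strands, 10 crossings.
Writhe w = (#positive) - (#negative) = 3 - 7 = -4.
Enumerate smoothing states for the bracket polynomial. There are 2^10 = 1024 states.
Smooth each crossing (0=||, 1=⌣⌢); contribution A^(Σ sign_k(1-2s_k)) * d^(L-1).
Tabulate the states by total A-exponent and number of loops L (A-exp: L × count):
  A^10: L=8 ×1
  A^8: L=7 ×10
  A^6: L=6 ×44, L=8 ×1
  A^4: L=5 ×112, L=7 ×8
  A^2: L=4 ×182, L=6 ×28
  A^0: L=3 ×194, L=5 ×58
  A^-2: L=2 ×130, L=4 ×79, L=6 ×1
  A^-4: L=1 ×45, L=3 ×70, L=5 ×5
  A^-6: L=2 ×36, L=4 ×9
  A^-8: L=3 ×10
  A^-10: L=4 ×1
Each group contributes A^e * Σ count * d^(L-1):
Powers of d = -A^2 - A^-2: d^2 = A^4 + 2 + A^-4; d^3 = -A^6 - 3*A^2 - 3*A^-2 - A^-6; d^4 = A^8 + 4*A^4 + 6 + 4*A^-4 + A^-8; d^5 = -A^10 - 5*A^6 - 10*A^2 - 10*A^-2 - 5*A^-6 - A^-10; d^6 = A^12 + 6*A^8 + 15*A^4 + 20 + 15*A^-4 + 6*A^-8 + A^-12; d^7 = -A^14 - 7*A^10 - 21*A^6 - 35*A^2 - 35*A^-2 - 21*A^-6 - 7*A^-10 - A^-14.
  A^10 * (d^7) = -A^24 - 7*A^20 - 21*A^16 - 35*A^12 - 35*A^8 - 21*A^4 - 7 - A^-4
  A^8 * (10*d^6) = 10*A^20 + 60*A^16 + 150*A^12 + 200*A^8 + 150*A^4 + 60 + 10*A^-4
  A^6 * (44*d^5 + d^7) = -A^20 - 51*A^16 - 241*A^12 - 475*A^8 - 475*A^4 - 241 - 51*A^-4 - A^-8
  A^4 * (112*d^4 + 8*d^6) = 8*A^16 + 160*A^12 + 568*A^8 + 832*A^4 + 568 + 160*A^-4 + 8*A^-8
  A^2 * (182*d^3 + 28*d^5) = -28*A^12 - 322*A^8 - 826*A^4 - 826 - 322*A^-4 - 28*A^-8
  A^0 * (194*d^2 + 58*d^4) = 58*A^8 + 426*A^4 + 736 + 426*A^-4 + 58*A^-8
  A^-2 * (130*d + 79*d^3 + d^5) = -A^8 - 84*A^4 - 377 - 377*A^-4 - 84*A^-8 - A^-12
  A^-4 * (45 + 70*d^2 + 5*d^4) = 5*A^4 + 90 + 215*A^-4 + 90*A^-8 + 5*A^-12
  A^-6 * (36*d + 9*d^3) = -9 - 63*A^-4 - 63*A^-8 - 9*A^-12
  A^-8 * (10*d^2) = 10*A^-4 + 20*A^-8 + 10*A^-12
  A^-10 * (d^3) = -A^-4 - 3*A^-8 - 3*A^-12 - A^-16
Summing the groups: <K> = -A^24 + 2*A^20 - 4*A^16 + 6*A^12 - 7*A^8 + 7*A^4 - 6 + 6*A^-4 - 3*A^-8 + 2*A^-12 - A^-16
Normalise by the writhe: (-A^3)^(-w) = (-A^3)^(4) = A^12, so f(A) = A^12 * <K> = -A^36 + 2*A^32 - 4*A^28 + 6*A^24 - 7*A^20 + 7*A^16 - 6*A^12 + 6*A^8 - 3*A^4 + 2 - A^-4.
Substitute A = t^(-1/4), i.e. A^e → t^(-e/4): V(t) = -t + 2 - 3*t^-1 + 6*t^-2 - 6*t^-3 + 7*t^-4 - 7*t^-5 + 6*t^-6 - 4*t^-7 + 2*t^-8 - t^-9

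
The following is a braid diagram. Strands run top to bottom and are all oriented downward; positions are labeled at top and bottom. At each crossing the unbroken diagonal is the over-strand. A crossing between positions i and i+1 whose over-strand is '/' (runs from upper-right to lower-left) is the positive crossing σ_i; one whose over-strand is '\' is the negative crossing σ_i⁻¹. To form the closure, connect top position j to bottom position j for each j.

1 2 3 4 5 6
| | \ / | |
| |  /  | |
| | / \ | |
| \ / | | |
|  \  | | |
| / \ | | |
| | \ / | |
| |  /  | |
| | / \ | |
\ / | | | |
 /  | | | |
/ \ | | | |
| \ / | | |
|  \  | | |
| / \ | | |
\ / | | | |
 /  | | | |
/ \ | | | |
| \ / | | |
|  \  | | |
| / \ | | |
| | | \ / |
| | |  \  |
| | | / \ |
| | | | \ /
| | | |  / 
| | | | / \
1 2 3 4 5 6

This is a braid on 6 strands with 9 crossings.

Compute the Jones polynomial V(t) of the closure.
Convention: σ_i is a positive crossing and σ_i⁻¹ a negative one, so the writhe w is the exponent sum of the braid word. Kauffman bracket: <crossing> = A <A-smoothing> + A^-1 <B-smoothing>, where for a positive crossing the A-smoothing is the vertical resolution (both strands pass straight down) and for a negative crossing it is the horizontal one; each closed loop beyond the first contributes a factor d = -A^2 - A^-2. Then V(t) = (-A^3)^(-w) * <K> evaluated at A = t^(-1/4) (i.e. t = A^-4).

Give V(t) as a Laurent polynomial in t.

Reading the diagram top to bottom ('/'-over between positions i,i+1 = s_i, '\'-over = s_i^-1): braid word = s3 s2^-1 s3 s1 s2^-1 s1 s2^-1 s4^-1 s5.
The presented braid s3 s2^-1 s3 s1 s2^-1 s1 s2^-1 s4^-1 s5 on 6 strands reduces by inverse Markov moves (closure unchanged at each step):
  Destabilize: the word has the form β·s5 where s5 occurs only as the final letter (β ∈ B_5); drop it and the last strand → 5 strands.
  Destabilize: the word has the form β·s4^-1 where s4^-1 occurs only as the final letter (β ∈ B_4); drop it and the last strand → 4 strands.
Reduced to β = s3 s2^-1 s3 s1 s2^-1 s1 s2^-1 on 4 strands, 7 crossings.
Compute on β:
Braid: s3 s2^-1 s3 s1 s2^-1 s1 s2^-1 on 4 strands, 7 crossings.
Writhe w = (#positive) - (#negative) = 4 - 3 = 1.
Enumerate smoothing states for the bracket polynomial. There are 2^7 = 128 states.
Each crossing splits two ways (0=vertical, 1=horizontal). The state's weight is A^(#A-smoothings - #B-smoothings) * d^(loops - 1).
Tabulate the states by total A-exponent and number of loops L (A-exp: L × count):
  A^7: L=5 ×1
  A^5: L=4 ×7
  A^3: L=3 ×21
  A^1: L=2 ×32, L=4 ×3
  A^-1: L=1 ×21, L=3 ×14
  A^-3: L=2 ×19, L=4 ×2
  A^-5: L=3 ×7
  A^-7: L=4 ×1
Each group contributes A^e * Σ count * d^(L-1):
Powers of d = -A^2 - A^-2: d^2 = A^4 + 2 + A^-4; d^3 = -A^6 - 3*A^2 - 3*A^-2 - A^-6; d^4 = A^8 + 4*A^4 + 6 + 4*A^-4 + A^-8.
  A^7 * (d^4) = A^15 + 4*A^11 + 6*A^7 + 4*A^3 + A^-1
  A^5 * (7*d^3) = -7*A^11 - 21*A^7 - 21*A^3 - 7*A^-1
  A^3 * (21*d^2) = 21*A^7 + 42*A^3 + 21*A^-1
  A^1 * (32*d + 3*d^3) = -3*A^7 - 41*A^3 - 41*A^-1 - 3*A^-5
  A^-1 * (21 + 14*d^2) = 14*A^3 + 49*A^-1 + 14*A^-5
  A^-3 * (19*d + 2*d^3) = -2*A^3 - 25*A^-1 - 25*A^-5 - 2*A^-9
  A^-5 * (7*d^2) = 7*A^-1 + 14*A^-5 + 7*A^-9
  A^-7 * (d^3) = -A^-1 - 3*A^-5 - 3*A^-9 - A^-13
Summing the groups: <K> = A^15 - 3*A^11 + 3*A^7 - 4*A^3 + 4*A^-1 - 3*A^-5 + 2*A^-9 - A^-13
Normalise by the writhe: (-A^3)^(-w) = (-A^3)^(-1) = -A^-3, so f(A) = -A^-3 * <K> = -A^12 + 3*A^8 - 3*A^4 + 4 - 4*A^-4 + 3*A^-8 - 2*A^-12 + A^-16.
Substitute A = t^(-1/4), i.e. A^e → t^(-e/4): V(t) = t^4 - 2*t^3 + 3*t^2 - 4*t + 4 - 3*t^-1 + 3*t^-2 - t^-3

Answer: t^4 - 2*t^3 + 3*t^2 - 4*t + 4 - 3*t^-1 + 3*t^-2 - t^-3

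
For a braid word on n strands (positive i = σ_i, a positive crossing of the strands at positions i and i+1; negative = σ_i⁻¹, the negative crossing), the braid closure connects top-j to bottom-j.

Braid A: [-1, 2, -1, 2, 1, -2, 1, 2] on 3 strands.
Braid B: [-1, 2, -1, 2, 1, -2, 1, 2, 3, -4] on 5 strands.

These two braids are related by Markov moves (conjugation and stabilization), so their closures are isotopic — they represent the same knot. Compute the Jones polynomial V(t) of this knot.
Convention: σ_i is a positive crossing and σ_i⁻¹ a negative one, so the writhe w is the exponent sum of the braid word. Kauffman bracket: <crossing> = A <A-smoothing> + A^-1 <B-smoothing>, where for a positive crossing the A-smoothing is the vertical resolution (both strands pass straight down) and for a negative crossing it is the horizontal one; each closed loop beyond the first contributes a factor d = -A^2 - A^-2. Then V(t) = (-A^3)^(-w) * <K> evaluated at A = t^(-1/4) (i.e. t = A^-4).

Markov-equivalent braids have isotopic closures, hence identical knot invariants. Strip the Markov moves from each word to reach a common short braid β, then compute V(t) once on β.
Braid A: s1^-1 s2 s1^-1 s2 s1 s2^-1 s1 s2 on 3 strands has no conjugating prefix/suffix or stabilization to strip; take β = s1^-1 s2 s1^-1 s2 s1 s2^-1 s1 s2.
Braid B: s1^-1 s2 s1^-1 s2 s1 s2^-1 s1 s2 s3 s4^-1 on 5 strands reduces by inverse Markov moves (closure unchanged at each step):
  Destabilize: the word has the form β·s4^-1 where s4^-1 occurs only as the final letter (β ∈ B_4); drop it and the last strand → 4 strands.
  Destabilize: the word has the form β·s3 where s3 occurs only as the final letter (β ∈ B_3); drop it and the last strand → 3 strands.
Reduced to β = s1^-1 s2 s1^-1 s2 s1 s2^-1 s1 s2 on 3 strands, 8 crossings.
Both give the same β = s1^-1 s2 s1^-1 s2 s1 s2^-1 s1 s2 on 3 strands, so one state sum suffices:
Braid: s1^-1 s2 s1^-1 s2 s1 s2^-1 s1 s2 on 3 strands, 8 crossings.
Writhe w = (#positive) - (#negative) = 5 - 3 = 2.
Enumerate smoothing states for the bracket polynomial. There are 2^8 = 256 states.
Smooth each crossing (0=||, 1=⌣⌢); contribution A^(Σ sign_k(1-2s_k)) * d^(L-1).
Tabulate the states by total A-exponent and number of loops L (A-exp: L × count):
  A^8: L=2 ×1
  A^6: L=1 ×3, L=3 ×5
  A^4: L=2 ×22, L=4 ×6
  A^2: L=1 ×18, L=3 ×37, L=5 ×1
  A^0: L=2 ×58, L=4 ×12
  A^-2: L=1 ×24, L=3 ×31, L=5 ×1
  A^-4: L=2 ×23, L=4 ×5
  A^-6: L=3 ×8
  A^-8: L=4 ×1
Each group contributes A^e * Σ count * d^(L-1):
Powers of d = -A^2 - A^-2: d^2 = A^4 + 2 + A^-4; d^3 = -A^6 - 3*A^2 - 3*A^-2 - A^-6; d^4 = A^8 + 4*A^4 + 6 + 4*A^-4 + A^-8.
  A^8 * (d) = -A^10 - A^6
  A^6 * (3 + 5*d^2) = 5*A^10 + 13*A^6 + 5*A^2
  A^4 * (22*d + 6*d^3) = -6*A^10 - 40*A^6 - 40*A^2 - 6*A^-2
  A^2 * (18 + 37*d^2 + d^4) = A^10 + 41*A^6 + 98*A^2 + 41*A^-2 + A^-6
  A^0 * (58*d + 12*d^3) = -12*A^6 - 94*A^2 - 94*A^-2 - 12*A^-6
  A^-2 * (24 + 31*d^2 + d^4) = A^6 + 35*A^2 + 92*A^-2 + 35*A^-6 + A^-10
  A^-4 * (23*d + 5*d^3) = -5*A^2 - 38*A^-2 - 38*A^-6 - 5*A^-10
  A^-6 * (8*d^2) = 8*A^-2 + 16*A^-6 + 8*A^-10
  A^-8 * (d^3) = -A^-2 - 3*A^-6 - 3*A^-10 - A^-14
Summing the groups: <K> = -A^10 + 2*A^6 - A^2 + 2*A^-2 - A^-6 + A^-10 - A^-14
Normalise by the writhe: (-A^3)^(-w) = (-A^3)^(-2) = A^-6, so f(A) = A^-6 * <K> = -A^4 + 2 - A^-4 + 2*A^-8 - A^-12 + A^-16 - A^-20.
Substitute A = t^(-1/4), i.e. A^e → t^(-e/4): V(t) = -t^5 + t^4 - t^3 + 2*t^2 - t + 2 - t^-1

Answer: -t^5 + t^4 - t^3 + 2*t^2 - t + 2 - t^-1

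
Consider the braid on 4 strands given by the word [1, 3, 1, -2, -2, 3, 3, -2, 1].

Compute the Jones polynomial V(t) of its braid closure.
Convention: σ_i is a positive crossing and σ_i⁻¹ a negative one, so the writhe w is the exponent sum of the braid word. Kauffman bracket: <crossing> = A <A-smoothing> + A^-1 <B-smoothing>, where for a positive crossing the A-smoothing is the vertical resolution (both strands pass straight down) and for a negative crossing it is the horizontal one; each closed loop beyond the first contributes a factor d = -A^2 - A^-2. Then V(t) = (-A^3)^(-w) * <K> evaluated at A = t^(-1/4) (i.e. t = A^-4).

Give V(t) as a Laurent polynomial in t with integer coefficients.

t^7 - 3*t^6 + 4*t^5 - 6*t^4 + 7*t^3 - 6*t^2 + 6*t - 3 + 2*t^-1 - t^-2

Derivation:
Braid: s1 s3 s1 s2^-1 s2^-1 s3 s3 s2^-1 s1 on 4 strands, 9 crossings.
Writhe w = (#positive) - (#negative) = 6 - 3 = 3.
State-sum expansion of <K>. There are 2^9 = 512 states.
Each crossing splits two ways (0=vertical, 1=horizontal). The state's weight is A^(#A-smoothings - #B-smoothings) * d^(loops - 1).
Tabulate the states by total A-exponent and number of loops L (A-exp: L × count):
  A^9: L=5 ×1
  A^7: L=4 ×9
  A^5: L=3 ×32, L=5 ×4
  A^3: L=2 ×55, L=4 ×28, L=6 ×1
  A^1: L=1 ×39, L=3 ×77, L=5 ×10
  A^-1: L=2 ×81, L=4 ×44, L=6 ×1
  A^-3: L=3 ×73, L=5 ×11
  A^-5: L=4 ×35, L=6 ×1
  A^-7: L=5 ×9
  A^-9: L=6 ×1
Each group contributes A^e * Σ count * d^(L-1):
Powers of d = -A^2 - A^-2: d^2 = A^4 + 2 + A^-4; d^3 = -A^6 - 3*A^2 - 3*A^-2 - A^-6; d^4 = A^8 + 4*A^4 + 6 + 4*A^-4 + A^-8; d^5 = -A^10 - 5*A^6 - 10*A^2 - 10*A^-2 - 5*A^-6 - A^-10.
  A^9 * (d^4) = A^17 + 4*A^13 + 6*A^9 + 4*A^5 + A
  A^7 * (9*d^3) = -9*A^13 - 27*A^9 - 27*A^5 - 9*A
  A^5 * (32*d^2 + 4*d^4) = 4*A^13 + 48*A^9 + 88*A^5 + 48*A + 4*A^-3
  A^3 * (55*d + 28*d^3 + d^5) = -A^13 - 33*A^9 - 149*A^5 - 149*A - 33*A^-3 - A^-7
  A^1 * (39 + 77*d^2 + 10*d^4) = 10*A^9 + 117*A^5 + 253*A + 117*A^-3 + 10*A^-7
  A^-1 * (81*d + 44*d^3 + d^5) = -A^9 - 49*A^5 - 223*A - 223*A^-3 - 49*A^-7 - A^-11
  A^-3 * (73*d^2 + 11*d^4) = 11*A^5 + 117*A + 212*A^-3 + 117*A^-7 + 11*A^-11
  A^-5 * (35*d^3 + d^5) = -A^5 - 40*A - 115*A^-3 - 115*A^-7 - 40*A^-11 - A^-15
  A^-7 * (9*d^4) = 9*A + 36*A^-3 + 54*A^-7 + 36*A^-11 + 9*A^-15
  A^-9 * (d^5) = -A - 5*A^-3 - 10*A^-7 - 10*A^-11 - 5*A^-15 - A^-19
Summing the groups: <K> = A^17 - 2*A^13 + 3*A^9 - 6*A^5 + 6*A - 7*A^-3 + 6*A^-7 - 4*A^-11 + 3*A^-15 - A^-19
Normalise by the writhe: (-A^3)^(-w) = (-A^3)^(-3) = -A^-9, so f(A) = -A^-9 * <K> = -A^8 + 2*A^4 - 3 + 6*A^-4 - 6*A^-8 + 7*A^-12 - 6*A^-16 + 4*A^-20 - 3*A^-24 + A^-28.
Substitute A = t^(-1/4), i.e. A^e → t^(-e/4): V(t) = t^7 - 3*t^6 + 4*t^5 - 6*t^4 + 7*t^3 - 6*t^2 + 6*t - 3 + 2*t^-1 - t^-2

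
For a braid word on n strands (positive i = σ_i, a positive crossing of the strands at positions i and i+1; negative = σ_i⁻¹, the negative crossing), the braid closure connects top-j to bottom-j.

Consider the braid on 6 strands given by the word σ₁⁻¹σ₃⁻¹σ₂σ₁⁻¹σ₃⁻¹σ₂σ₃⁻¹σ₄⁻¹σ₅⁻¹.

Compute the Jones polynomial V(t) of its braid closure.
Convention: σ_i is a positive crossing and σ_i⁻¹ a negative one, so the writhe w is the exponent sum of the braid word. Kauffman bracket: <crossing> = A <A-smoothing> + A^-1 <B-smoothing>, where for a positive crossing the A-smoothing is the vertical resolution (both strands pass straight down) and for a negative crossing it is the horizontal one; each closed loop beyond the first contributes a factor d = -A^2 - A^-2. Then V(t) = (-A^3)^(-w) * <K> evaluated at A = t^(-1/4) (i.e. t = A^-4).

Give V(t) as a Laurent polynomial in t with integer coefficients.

t - 2 + 3*t^-1 - 3*t^-2 + 4*t^-3 - 3*t^-4 + 2*t^-5 - t^-6

Derivation:
The presented braid s1^-1 s3^-1 s2 s1^-1 s3^-1 s2 s3^-1 s4^-1 s5^-1 on 6 strands reduces by inverse Markov moves (closure unchanged at each step):
  Destabilize: the word has the form β·s5^-1 where s5^-1 occurs only as the final letter (β ∈ B_5); drop it and the last strand → 5 strands.
  Destabilize: the word has the form β·s4^-1 where s4^-1 occurs only as the final letter (β ∈ B_4); drop it and the last strand → 4 strands.
Reduced to β = s1^-1 s3^-1 s2 s1^-1 s3^-1 s2 s3^-1 on 4 strands, 7 crossings.
Compute on β:
Braid: s1^-1 s3^-1 s2 s1^-1 s3^-1 s2 s3^-1 on 4 strands, 7 crossings.
Writhe w = (#positive) - (#negative) = 2 - 5 = -3.
Enumerate smoothing states for the bracket polynomial. There are 2^7 = 128 states.
Each crossing splits two ways (0=vertical, 1=horizontal). The state's weight is A^(#A-smoothings - #B-smoothings) * d^(loops - 1).
Tabulate the states by total A-exponent and number of loops L (A-exp: L × count):
  A^7: L=5 ×1
  A^5: L=4 ×7
  A^3: L=3 ×20, L=5 ×1
  A^1: L=2 ×29, L=4 ×6
  A^-1: L=1 ×19, L=3 ×16
  A^-3: L=2 ×19, L=4 ×2
  A^-5: L=3 ×7
  A^-7: L=4 ×1
Each group contributes A^e * Σ count * d^(L-1):
Powers of d = -A^2 - A^-2: d^2 = A^4 + 2 + A^-4; d^3 = -A^6 - 3*A^2 - 3*A^-2 - A^-6; d^4 = A^8 + 4*A^4 + 6 + 4*A^-4 + A^-8.
  A^7 * (d^4) = A^15 + 4*A^11 + 6*A^7 + 4*A^3 + A^-1
  A^5 * (7*d^3) = -7*A^11 - 21*A^7 - 21*A^3 - 7*A^-1
  A^3 * (20*d^2 + d^4) = A^11 + 24*A^7 + 46*A^3 + 24*A^-1 + A^-5
  A^1 * (29*d + 6*d^3) = -6*A^7 - 47*A^3 - 47*A^-1 - 6*A^-5
  A^-1 * (19 + 16*d^2) = 16*A^3 + 51*A^-1 + 16*A^-5
  A^-3 * (19*d + 2*d^3) = -2*A^3 - 25*A^-1 - 25*A^-5 - 2*A^-9
  A^-5 * (7*d^2) = 7*A^-1 + 14*A^-5 + 7*A^-9
  A^-7 * (d^3) = -A^-1 - 3*A^-5 - 3*A^-9 - A^-13
Summing the groups: <K> = A^15 - 2*A^11 + 3*A^7 - 4*A^3 + 3*A^-1 - 3*A^-5 + 2*A^-9 - A^-13
Normalise by the writhe: (-A^3)^(-w) = (-A^3)^(3) = -A^9, so f(A) = -A^9 * <K> = -A^24 + 2*A^20 - 3*A^16 + 4*A^12 - 3*A^8 + 3*A^4 - 2 + A^-4.
Substitute A = t^(-1/4), i.e. A^e → t^(-e/4): V(t) = t - 2 + 3*t^-1 - 3*t^-2 + 4*t^-3 - 3*t^-4 + 2*t^-5 - t^-6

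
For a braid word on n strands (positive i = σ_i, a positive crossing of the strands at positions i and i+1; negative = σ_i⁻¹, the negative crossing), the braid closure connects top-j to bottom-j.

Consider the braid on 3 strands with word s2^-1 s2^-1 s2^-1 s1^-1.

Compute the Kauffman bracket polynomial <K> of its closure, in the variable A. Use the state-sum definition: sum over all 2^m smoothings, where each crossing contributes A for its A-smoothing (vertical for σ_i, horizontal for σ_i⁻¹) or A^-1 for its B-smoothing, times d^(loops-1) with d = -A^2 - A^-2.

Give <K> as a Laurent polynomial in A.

Braid: s2^-1 s2^-1 s2^-1 s1^-1 on 3 strands, 4 crossings.
Writhe w = (#positive) - (#negative) = 0 - 4 = -4.
State-sum expansion of <K>. There are 2^4 = 16 states.
Each crossing splits two ways (0=vertical, 1=horizontal). The state's weight is A^(#A-smoothings - #B-smoothings) * d^(loops - 1).
  state 0000: A-exp=-4, loops=3, term = A^-4 * d^2
  state 0001: A-exp=-2, loops=2, term = A^-2 * d^1
  state 0010: A-exp=-2, loops=2, term = A^-2 * d^1
  state 0011: A-exp=+0, loops=1, term = A^0 * d^0
  state 0100: A-exp=-2, loops=2, term = A^-2 * d^1
  state 0101: A-exp=+0, loops=1, term = A^0 * d^0
  state 0110: A-exp=+0, loops=3, term = A^0 * d^2
  state 0111: A-exp=+2, loops=2, term = A^2 * d^1
  state 1000: A-exp=-2, loops=2, term = A^-2 * d^1
  state 1001: A-exp=+0, loops=1, term = A^0 * d^0
  state 1010: A-exp=+0, loops=3, term = A^0 * d^2
  state 1011: A-exp=+2, loops=2, term = A^2 * d^1
  state 1100: A-exp=+0, loops=3, term = A^0 * d^2
  state 1101: A-exp=+2, loops=2, term = A^2 * d^1
  state 1110: A-exp=+2, loops=4, term = A^2 * d^3
  state 1111: A-exp=+4, loops=3, term = A^4 * d^2
Collect the terms by A-exponent (count of states per loop number):
Powers of d = -A^2 - A^-2: d^2 = A^4 + 2 + A^-4; d^3 = -A^6 - 3*A^2 - 3*A^-2 - A^-6.
  A^4 * (d^2) = A^8 + 2*A^4 + 1
  A^2 * (3*d + d^3) = -A^8 - 6*A^4 - 6 - A^-4
  A^0 * (3 + 3*d^2) = 3*A^4 + 9 + 3*A^-4
  A^-2 * (4*d) = -4 - 4*A^-4
  A^-4 * (d^2) = 1 + 2*A^-4 + A^-8
Summing the groups: <K> = -A^4 + 1 + A^-8

Answer: -A^4 + 1 + A^-8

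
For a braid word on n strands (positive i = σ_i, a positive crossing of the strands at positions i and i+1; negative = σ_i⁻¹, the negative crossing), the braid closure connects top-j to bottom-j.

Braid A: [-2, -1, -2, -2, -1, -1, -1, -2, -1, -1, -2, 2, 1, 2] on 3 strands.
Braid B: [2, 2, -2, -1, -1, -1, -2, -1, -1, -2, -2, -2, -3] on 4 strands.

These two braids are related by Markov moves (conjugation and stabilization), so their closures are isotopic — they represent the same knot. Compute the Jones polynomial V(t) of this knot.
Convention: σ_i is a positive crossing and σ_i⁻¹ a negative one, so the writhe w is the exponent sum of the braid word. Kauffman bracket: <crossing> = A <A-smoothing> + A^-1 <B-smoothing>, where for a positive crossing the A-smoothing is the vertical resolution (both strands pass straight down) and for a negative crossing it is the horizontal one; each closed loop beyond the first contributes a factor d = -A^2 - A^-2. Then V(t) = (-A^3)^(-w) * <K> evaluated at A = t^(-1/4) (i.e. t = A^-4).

Markov-equivalent braids have isotopic closures, hence identical knot invariants. Strip the Markov moves from each word to reach a common short braid β, then compute V(t) once on β.
Braid A: s2^-1 s1^-1 s2^-1 s2^-1 s1^-1 s1^-1 s1^-1 s2^-1 s1^-1 s1^-1 s2^-1 s2 s1 s2 on 3 strands reduces by inverse Markov moves (closure unchanged at each step):
  Deconjugate: the word is γ·β·γ⁻¹ with γ = s2^-1 (prefix) and γ⁻¹ = s2 (suffix); strip both.
  Deconjugate: the word is γ·β·γ⁻¹ with γ = s1^-1 s2^-1 (prefix) and γ⁻¹ = s2 s1 (suffix); strip both.
Reduced to β = s2^-1 s1^-1 s1^-1 s1^-1 s2^-1 s1^-1 s1^-1 s2^-1 on 3 strands, 8 crossings.
Braid B: s2 s2 s2^-1 s1^-1 s1^-1 s1^-1 s2^-1 s1^-1 s1^-1 s2^-1 s2^-1 s2^-1 s3^-1 on 4 strands reduces by inverse Markov moves (closure unchanged at each step):
  Destabilize: the word has the form β·s3^-1 where s3^-1 occurs only as the final letter (β ∈ B_3); drop it and the last strand → 3 strands.
  Deconjugate: the word is γ·β·γ⁻¹ with γ = s2 s2 (prefix) and γ⁻¹ = s2^-1 s2^-1 (suffix); strip both.
Reduced to β = s2^-1 s1^-1 s1^-1 s1^-1 s2^-1 s1^-1 s1^-1 s2^-1 on 3 strands, 8 crossings.
Both give the same β = s2^-1 s1^-1 s1^-1 s1^-1 s2^-1 s1^-1 s1^-1 s2^-1 on 3 strands, so one state sum suffices:
Braid: s2^-1 s1^-1 s1^-1 s1^-1 s2^-1 s1^-1 s1^-1 s2^-1 on 3 strands, 8 crossings.
Writhe w = (#positive) - (#negative) = 0 - 8 = -8.
Computing the Kauffman bracket via state sum. There are 2^8 = 256 states.
Each crossing splits two ways (0=vertical, 1=horizontal). The state's weight is A^(#A-smoothings - #B-smoothings) * d^(loops - 1).
Tabulate the states by total A-exponent and number of loops L (A-exp: L × count):
  A^8: L=5 ×1
  A^6: L=4 ×7, L=6 ×1
  A^4: L=3 ×19, L=5 ×9
  A^2: L=2 ×24, L=4 ×31, L=6 ×1
  A^0: L=1 ×12, L=3 ×53, L=5 ×5
  A^-2: L=2 ×45, L=4 ×11
  A^-4: L=1 ×15, L=3 ×13
  A^-6: L=2 ×8
  A^-8: L=3 ×1
Each group contributes A^e * Σ count * d^(L-1):
Powers of d = -A^2 - A^-2: d^2 = A^4 + 2 + A^-4; d^3 = -A^6 - 3*A^2 - 3*A^-2 - A^-6; d^4 = A^8 + 4*A^4 + 6 + 4*A^-4 + A^-8; d^5 = -A^10 - 5*A^6 - 10*A^2 - 10*A^-2 - 5*A^-6 - A^-10.
  A^8 * (d^4) = A^16 + 4*A^12 + 6*A^8 + 4*A^4 + 1
  A^6 * (7*d^3 + d^5) = -A^16 - 12*A^12 - 31*A^8 - 31*A^4 - 12 - A^-4
  A^4 * (19*d^2 + 9*d^4) = 9*A^12 + 55*A^8 + 92*A^4 + 55 + 9*A^-4
  A^2 * (24*d + 31*d^3 + d^5) = -A^12 - 36*A^8 - 127*A^4 - 127 - 36*A^-4 - A^-8
  A^0 * (12 + 53*d^2 + 5*d^4) = 5*A^8 + 73*A^4 + 148 + 73*A^-4 + 5*A^-8
  A^-2 * (45*d + 11*d^3) = -11*A^4 - 78 - 78*A^-4 - 11*A^-8
  A^-4 * (15 + 13*d^2) = 13 + 41*A^-4 + 13*A^-8
  A^-6 * (8*d) = -8*A^-4 - 8*A^-8
  A^-8 * (d^2) = A^-4 + 2*A^-8 + A^-12
Summing the groups: <K> = -A^8 + A^-4 + A^-12
Normalise by the writhe: (-A^3)^(-w) = (-A^3)^(8) = A^24, so f(A) = A^24 * <K> = -A^32 + A^20 + A^12.
Substitute A = t^(-1/4), i.e. A^e → t^(-e/4): V(t) = t^-3 + t^-5 - t^-8

Answer: t^-3 + t^-5 - t^-8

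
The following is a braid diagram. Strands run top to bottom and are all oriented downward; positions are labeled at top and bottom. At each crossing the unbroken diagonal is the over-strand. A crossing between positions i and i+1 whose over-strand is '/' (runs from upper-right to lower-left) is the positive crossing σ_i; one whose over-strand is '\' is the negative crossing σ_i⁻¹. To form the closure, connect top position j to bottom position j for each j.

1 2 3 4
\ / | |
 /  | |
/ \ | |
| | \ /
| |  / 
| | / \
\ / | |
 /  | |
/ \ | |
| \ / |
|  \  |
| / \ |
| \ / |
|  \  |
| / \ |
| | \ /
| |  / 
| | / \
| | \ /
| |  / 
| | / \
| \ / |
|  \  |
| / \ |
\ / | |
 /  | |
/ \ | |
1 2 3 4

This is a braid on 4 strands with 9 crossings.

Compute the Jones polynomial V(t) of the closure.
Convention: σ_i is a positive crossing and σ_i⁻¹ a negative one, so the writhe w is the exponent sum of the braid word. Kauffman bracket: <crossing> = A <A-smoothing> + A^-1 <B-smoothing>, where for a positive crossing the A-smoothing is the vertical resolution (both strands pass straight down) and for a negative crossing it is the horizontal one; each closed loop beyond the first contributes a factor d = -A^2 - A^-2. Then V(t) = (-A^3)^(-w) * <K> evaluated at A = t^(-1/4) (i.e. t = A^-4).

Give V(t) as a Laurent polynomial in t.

Reading the diagram top to bottom ('/'-over between positions i,i+1 = s_i, '\'-over = s_i^-1): braid word = s1 s3 s1 s2^-1 s2^-1 s3 s3 s2^-1 s1.
Braid: s1 s3 s1 s2^-1 s2^-1 s3 s3 s2^-1 s1 on 4 strands, 9 crossings.
Writhe w = (#positive) - (#negative) = 6 - 3 = 3.
State-sum expansion of <K>. There are 2^9 = 512 states.
Each crossing splits two ways (0=vertical, 1=horizontal). The state's weight is A^(#A-smoothings - #B-smoothings) * d^(loops - 1).
Tabulate the states by total A-exponent and number of loops L (A-exp: L × count):
  A^9: L=5 ×1
  A^7: L=4 ×9
  A^5: L=3 ×32, L=5 ×4
  A^3: L=2 ×55, L=4 ×28, L=6 ×1
  A^1: L=1 ×39, L=3 ×77, L=5 ×10
  A^-1: L=2 ×81, L=4 ×44, L=6 ×1
  A^-3: L=3 ×73, L=5 ×11
  A^-5: L=4 ×35, L=6 ×1
  A^-7: L=5 ×9
  A^-9: L=6 ×1
Each group contributes A^e * Σ count * d^(L-1):
Powers of d = -A^2 - A^-2: d^2 = A^4 + 2 + A^-4; d^3 = -A^6 - 3*A^2 - 3*A^-2 - A^-6; d^4 = A^8 + 4*A^4 + 6 + 4*A^-4 + A^-8; d^5 = -A^10 - 5*A^6 - 10*A^2 - 10*A^-2 - 5*A^-6 - A^-10.
  A^9 * (d^4) = A^17 + 4*A^13 + 6*A^9 + 4*A^5 + A
  A^7 * (9*d^3) = -9*A^13 - 27*A^9 - 27*A^5 - 9*A
  A^5 * (32*d^2 + 4*d^4) = 4*A^13 + 48*A^9 + 88*A^5 + 48*A + 4*A^-3
  A^3 * (55*d + 28*d^3 + d^5) = -A^13 - 33*A^9 - 149*A^5 - 149*A - 33*A^-3 - A^-7
  A^1 * (39 + 77*d^2 + 10*d^4) = 10*A^9 + 117*A^5 + 253*A + 117*A^-3 + 10*A^-7
  A^-1 * (81*d + 44*d^3 + d^5) = -A^9 - 49*A^5 - 223*A - 223*A^-3 - 49*A^-7 - A^-11
  A^-3 * (73*d^2 + 11*d^4) = 11*A^5 + 117*A + 212*A^-3 + 117*A^-7 + 11*A^-11
  A^-5 * (35*d^3 + d^5) = -A^5 - 40*A - 115*A^-3 - 115*A^-7 - 40*A^-11 - A^-15
  A^-7 * (9*d^4) = 9*A + 36*A^-3 + 54*A^-7 + 36*A^-11 + 9*A^-15
  A^-9 * (d^5) = -A - 5*A^-3 - 10*A^-7 - 10*A^-11 - 5*A^-15 - A^-19
Summing the groups: <K> = A^17 - 2*A^13 + 3*A^9 - 6*A^5 + 6*A - 7*A^-3 + 6*A^-7 - 4*A^-11 + 3*A^-15 - A^-19
Normalise by the writhe: (-A^3)^(-w) = (-A^3)^(-3) = -A^-9, so f(A) = -A^-9 * <K> = -A^8 + 2*A^4 - 3 + 6*A^-4 - 6*A^-8 + 7*A^-12 - 6*A^-16 + 4*A^-20 - 3*A^-24 + A^-28.
Substitute A = t^(-1/4), i.e. A^e → t^(-e/4): V(t) = t^7 - 3*t^6 + 4*t^5 - 6*t^4 + 7*t^3 - 6*t^2 + 6*t - 3 + 2*t^-1 - t^-2

Answer: t^7 - 3*t^6 + 4*t^5 - 6*t^4 + 7*t^3 - 6*t^2 + 6*t - 3 + 2*t^-1 - t^-2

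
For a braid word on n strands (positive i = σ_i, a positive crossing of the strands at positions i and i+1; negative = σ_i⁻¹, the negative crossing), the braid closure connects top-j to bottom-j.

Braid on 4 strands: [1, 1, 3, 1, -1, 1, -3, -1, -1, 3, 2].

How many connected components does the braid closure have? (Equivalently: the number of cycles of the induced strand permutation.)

Track the strand permutation on 4 strands, starting from identity.
  step 1: s1 swaps positions 1,2 -> [2 1 3 4]
  step 2: s1 swaps positions 1,2 -> [1 2 3 4]
  step 3: s3 swaps positions 3,4 -> [1 2 4 3]
  step 4: s1 swaps positions 1,2 -> [2 1 4 3]
  step 5: s1^-1 swaps positions 1,2 -> [1 2 4 3]
  step 6: s1 swaps positions 1,2 -> [2 1 4 3]
  step 7: s3^-1 swaps positions 3,4 -> [2 1 3 4]
  step 8: s1^-1 swaps positions 1,2 -> [1 2 3 4]
  step 9: s1^-1 swaps positions 1,2 -> [2 1 3 4]
  step 10: s3 swaps positions 3,4 -> [2 1 4 3]
  step 11: s2 swaps positions 2,3 -> [2 4 1 3]
Final permutation (position -> original strand): [2 4 1 3]
Closure components = cycle count of this permutation = 1.

Answer: 1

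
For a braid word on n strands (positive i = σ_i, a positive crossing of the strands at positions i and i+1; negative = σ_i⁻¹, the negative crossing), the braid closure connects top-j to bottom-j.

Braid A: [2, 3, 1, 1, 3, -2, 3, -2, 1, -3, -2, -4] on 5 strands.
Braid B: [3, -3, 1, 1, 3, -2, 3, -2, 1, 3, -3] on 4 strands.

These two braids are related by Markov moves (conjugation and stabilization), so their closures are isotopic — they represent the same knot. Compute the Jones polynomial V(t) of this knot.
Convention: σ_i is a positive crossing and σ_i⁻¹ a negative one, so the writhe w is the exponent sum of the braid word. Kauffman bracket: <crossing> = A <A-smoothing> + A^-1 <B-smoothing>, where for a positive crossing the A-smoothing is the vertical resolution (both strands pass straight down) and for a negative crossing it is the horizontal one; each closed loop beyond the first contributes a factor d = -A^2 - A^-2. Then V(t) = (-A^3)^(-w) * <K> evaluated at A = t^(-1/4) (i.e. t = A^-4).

Markov-equivalent braids have isotopic closures, hence identical knot invariants. Strip the Markov moves from each word to reach a common short braid β, then compute V(t) once on β.
Braid A: s2 s3 s1 s1 s3 s2^-1 s3 s2^-1 s1 s3^-1 s2^-1 s4^-1 on 5 strands reduces by inverse Markov moves (closure unchanged at each step):
  Destabilize: the word has the form β·s4^-1 where s4^-1 occurs only as the final letter (β ∈ B_4); drop it and the last strand → 4 strands.
  Deconjugate: the word is γ·β·γ⁻¹ with γ = s2 s3 (prefix) and γ⁻¹ = s3^-1 s2^-1 (suffix); strip both.
Reduced to β = s1 s1 s3 s2^-1 s3 s2^-1 s1 on 4 strands, 7 crossings.
Braid B: s3 s3^-1 s1 s1 s3 s2^-1 s3 s2^-1 s1 s3 s3^-1 on 4 strands reduces by inverse Markov moves (closure unchanged at each step):
  Deconjugate: the word is γ·β·γ⁻¹ with γ = s3 s3^-1 (prefix) and γ⁻¹ = s3 s3^-1 (suffix); strip both.
Reduced to β = s1 s1 s3 s2^-1 s3 s2^-1 s1 on 4 strands, 7 crossings.
Both give the same β = s1 s1 s3 s2^-1 s3 s2^-1 s1 on 4 strands, so one state sum suffices:
Braid: s1 s1 s3 s2^-1 s3 s2^-1 s1 on 4 strands, 7 crossings.
Writhe w = (#positive) - (#negative) = 5 - 2 = 3.
State-sum expansion of <K>. There are 2^7 = 128 states.
Each crossing splits two ways (0=vertical, 1=horizontal). The state's weight is A^(#A-smoothings - #B-smoothings) * d^(loops - 1).
Tabulate the states by total A-exponent and number of loops L (A-exp: L × count):
  A^7: L=4 ×1
  A^5: L=3 ×7
  A^3: L=2 ×17, L=4 ×4
  A^1: L=1 ×15, L=3 ×19, L=5 ×1
  A^-1: L=2 ×27, L=4 ×8
  A^-3: L=3 ×20, L=5 ×1
  A^-5: L=4 ×7
  A^-7: L=5 ×1
Each group contributes A^e * Σ count * d^(L-1):
Powers of d = -A^2 - A^-2: d^2 = A^4 + 2 + A^-4; d^3 = -A^6 - 3*A^2 - 3*A^-2 - A^-6; d^4 = A^8 + 4*A^4 + 6 + 4*A^-4 + A^-8.
  A^7 * (d^3) = -A^13 - 3*A^9 - 3*A^5 - A
  A^5 * (7*d^2) = 7*A^9 + 14*A^5 + 7*A
  A^3 * (17*d + 4*d^3) = -4*A^9 - 29*A^5 - 29*A - 4*A^-3
  A^1 * (15 + 19*d^2 + d^4) = A^9 + 23*A^5 + 59*A + 23*A^-3 + A^-7
  A^-1 * (27*d + 8*d^3) = -8*A^5 - 51*A - 51*A^-3 - 8*A^-7
  A^-3 * (20*d^2 + d^4) = A^5 + 24*A + 46*A^-3 + 24*A^-7 + A^-11
  A^-5 * (7*d^3) = -7*A - 21*A^-3 - 21*A^-7 - 7*A^-11
  A^-7 * (d^4) = A + 4*A^-3 + 6*A^-7 + 4*A^-11 + A^-15
Summing the groups: <K> = -A^13 + A^9 - 2*A^5 + 3*A - 3*A^-3 + 2*A^-7 - 2*A^-11 + A^-15
Normalise by the writhe: (-A^3)^(-w) = (-A^3)^(-3) = -A^-9, so f(A) = -A^-9 * <K> = A^4 - 1 + 2*A^-4 - 3*A^-8 + 3*A^-12 - 2*A^-16 + 2*A^-20 - A^-24.
Substitute A = t^(-1/4), i.e. A^e → t^(-e/4): V(t) = -t^6 + 2*t^5 - 2*t^4 + 3*t^3 - 3*t^2 + 2*t - 1 + t^-1

Answer: -t^6 + 2*t^5 - 2*t^4 + 3*t^3 - 3*t^2 + 2*t - 1 + t^-1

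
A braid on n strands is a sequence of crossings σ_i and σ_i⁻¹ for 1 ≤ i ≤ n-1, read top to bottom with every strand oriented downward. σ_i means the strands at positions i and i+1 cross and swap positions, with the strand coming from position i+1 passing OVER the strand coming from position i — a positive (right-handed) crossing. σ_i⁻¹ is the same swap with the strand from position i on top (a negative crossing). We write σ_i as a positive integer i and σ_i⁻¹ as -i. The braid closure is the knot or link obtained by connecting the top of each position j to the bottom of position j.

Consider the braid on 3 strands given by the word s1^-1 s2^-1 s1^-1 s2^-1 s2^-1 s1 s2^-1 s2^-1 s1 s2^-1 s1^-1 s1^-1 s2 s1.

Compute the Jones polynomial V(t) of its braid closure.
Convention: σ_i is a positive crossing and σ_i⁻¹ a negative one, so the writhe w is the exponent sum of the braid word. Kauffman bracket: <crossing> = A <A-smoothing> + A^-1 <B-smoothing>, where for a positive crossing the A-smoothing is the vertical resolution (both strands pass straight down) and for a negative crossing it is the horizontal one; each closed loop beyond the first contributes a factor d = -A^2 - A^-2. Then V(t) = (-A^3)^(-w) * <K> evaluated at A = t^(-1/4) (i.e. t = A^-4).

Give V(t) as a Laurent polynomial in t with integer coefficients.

The presented braid s1^-1 s2^-1 s1^-1 s2^-1 s2^-1 s1 s2^-1 s2^-1 s1 s2^-1 s1^-1 s1^-1 s2 s1 on 3 strands reduces by inverse Markov moves (closure unchanged at each step):
  Deconjugate: the word is γ·β·γ⁻¹ with γ = s1^-1 s2^-1 (prefix) and γ⁻¹ = s2 s1 (suffix); strip both.
Reduced to β = s1^-1 s2^-1 s2^-1 s1 s2^-1 s2^-1 s1 s2^-1 s1^-1 s1^-1 on 3 strands, 10 crossings.
Compute on β:
Braid: s1^-1 s2^-1 s2^-1 s1 s2^-1 s2^-1 s1 s2^-1 s1^-1 s1^-1 on 3 strands, 10 crossings.
Writhe w = (#positive) - (#negative) = 2 - 8 = -6.
Computing the Kauffman bracket via state sum. There are 2^10 = 1024 states.
Smooth each crossing (0=||, 1=⌣⌢); contribution A^(Σ sign_k(1-2s_k)) * d^(L-1).
Tabulate the states by total A-exponent and number of loops L (A-exp: L × count):
  A^10: L=7 ×1
  A^8: L=6 ×10
  A^6: L=5 ×44, L=7 ×1
  A^4: L=4 ×110, L=6 ×10
  A^2: L=3 ×166, L=5 ×44
  A^0: L=2 ×144, L=4 ×106, L=6 ×2
  A^-2: L=1 ×57, L=3 ×140, L=5 ×13
  A^-4: L=2 ×91, L=4 ×28, L=6 ×1
  A^-6: L=1 ×16, L=3 ×26, L=5 ×3
  A^-8: L=2 ×7, L=4 ×3
  A^-10: L=3 ×1
Each group contributes A^e * Σ count * d^(L-1):
Powers of d = -A^2 - A^-2: d^2 = A^4 + 2 + A^-4; d^3 = -A^6 - 3*A^2 - 3*A^-2 - A^-6; d^4 = A^8 + 4*A^4 + 6 + 4*A^-4 + A^-8; d^5 = -A^10 - 5*A^6 - 10*A^2 - 10*A^-2 - 5*A^-6 - A^-10; d^6 = A^12 + 6*A^8 + 15*A^4 + 20 + 15*A^-4 + 6*A^-8 + A^-12.
  A^10 * (d^6) = A^22 + 6*A^18 + 15*A^14 + 20*A^10 + 15*A^6 + 6*A^2 + A^-2
  A^8 * (10*d^5) = -10*A^18 - 50*A^14 - 100*A^10 - 100*A^6 - 50*A^2 - 10*A^-2
  A^6 * (44*d^4 + d^6) = A^18 + 50*A^14 + 191*A^10 + 284*A^6 + 191*A^2 + 50*A^-2 + A^-6
  A^4 * (110*d^3 + 10*d^5) = -10*A^14 - 160*A^10 - 430*A^6 - 430*A^2 - 160*A^-2 - 10*A^-6
  A^2 * (166*d^2 + 44*d^4) = 44*A^10 + 342*A^6 + 596*A^2 + 342*A^-2 + 44*A^-6
  A^0 * (144*d + 106*d^3 + 2*d^5) = -2*A^10 - 116*A^6 - 482*A^2 - 482*A^-2 - 116*A^-6 - 2*A^-10
  A^-2 * (57 + 140*d^2 + 13*d^4) = 13*A^6 + 192*A^2 + 415*A^-2 + 192*A^-6 + 13*A^-10
  A^-4 * (91*d + 28*d^3 + d^5) = -A^6 - 33*A^2 - 185*A^-2 - 185*A^-6 - 33*A^-10 - A^-14
  A^-6 * (16 + 26*d^2 + 3*d^4) = 3*A^2 + 38*A^-2 + 86*A^-6 + 38*A^-10 + 3*A^-14
  A^-8 * (7*d + 3*d^3) = -3*A^-2 - 16*A^-6 - 16*A^-10 - 3*A^-14
  A^-10 * (d^2) = A^-6 + 2*A^-10 + A^-14
Summing the groups: <K> = A^22 - 3*A^18 + 5*A^14 - 7*A^10 + 7*A^6 - 7*A^2 + 6*A^-2 - 3*A^-6 + 2*A^-10
Normalise by the writhe: (-A^3)^(-w) = (-A^3)^(6) = A^18, so f(A) = A^18 * <K> = A^40 - 3*A^36 + 5*A^32 - 7*A^28 + 7*A^24 - 7*A^20 + 6*A^16 - 3*A^12 + 2*A^8.
Substitute A = t^(-1/4), i.e. A^e → t^(-e/4): V(t) = 2*t^-2 - 3*t^-3 + 6*t^-4 - 7*t^-5 + 7*t^-6 - 7*t^-7 + 5*t^-8 - 3*t^-9 + t^-10

Answer: 2*t^-2 - 3*t^-3 + 6*t^-4 - 7*t^-5 + 7*t^-6 - 7*t^-7 + 5*t^-8 - 3*t^-9 + t^-10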